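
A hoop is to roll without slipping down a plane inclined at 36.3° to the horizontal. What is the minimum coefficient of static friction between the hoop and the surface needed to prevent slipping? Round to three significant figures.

μ_min ≈ 0.367

For this body I = MR², i.e. k = I/(MR²) = 1.
Along the incline Mg sinθ − f = Ma, and torque about the center fR = Iα = kMR²(a/R) gives f = kMa.
These give a = g sinθ/(1+k) and the required friction f = kMg sinθ/(1+k).
The normal force is N = Mg cosθ, so μ_min = f/N = k tanθ/(1+k).
μ_min = 1 × tan36.3° / 2 ≈ 0.367.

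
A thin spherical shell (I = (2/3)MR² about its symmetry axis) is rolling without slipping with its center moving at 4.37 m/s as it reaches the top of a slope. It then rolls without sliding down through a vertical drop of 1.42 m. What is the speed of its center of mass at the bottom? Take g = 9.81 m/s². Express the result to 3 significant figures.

The moment of inertia is (2/3)MR², giving k ≡ I/(MR²) = 2/3.
Since it rolls without slipping, ω = v/R and KE = ½Mv² + ½Iω² = ½(1+k)Mv² = (5/6)Mv².
Conserving energy between top and bottom: (5/6)Mv² = (5/6)Mv₀² + Mgh, hence v² = v₀² + 2gh/(1+k).
v = √(4.37² + 2×9.81×1.42/1.667) = √35.81 ≈ 5.98 m/s.

v ≈ 5.98 m/s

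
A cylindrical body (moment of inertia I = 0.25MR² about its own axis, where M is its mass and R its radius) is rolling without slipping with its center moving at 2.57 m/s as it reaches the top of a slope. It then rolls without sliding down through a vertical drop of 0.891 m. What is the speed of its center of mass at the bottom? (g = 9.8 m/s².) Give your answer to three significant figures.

Here I = 0.25MR², so the shape factor k = I/(MR²) = 0.25.
Rolling without slipping gives ω = v/R, so the total kinetic energy is ½Mv² + ½Iω² = ½(1+k)Mv² = (5/8)Mv².
Conserving energy between top and bottom: (5/8)Mv² = (5/8)Mv₀² + Mgh, hence v² = v₀² + 2gh/(1+k).
v = √(2.57² + 2×9.8×0.891/1.25) = √20.58 ≈ 4.54 m/s.

v ≈ 4.54 m/s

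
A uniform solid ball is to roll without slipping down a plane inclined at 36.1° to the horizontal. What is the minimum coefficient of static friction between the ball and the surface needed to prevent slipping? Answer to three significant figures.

μ_min ≈ 0.208

The moment of inertia is (2/5)MR², giving k ≡ I/(MR²) = 0.4.
Newton's second law down the slope: Mg sinθ − f = Ma. The torque equation fR = Iα (with α = a/R) gives f = kMa.
These give a = g sinθ/(1+k) and the required friction f = kMg sinθ/(1+k).
The normal force is N = Mg cosθ, so μ_min = f/N = k tanθ/(1+k).
μ_min = 0.4 × tan36.1° / 1.4 ≈ 0.208.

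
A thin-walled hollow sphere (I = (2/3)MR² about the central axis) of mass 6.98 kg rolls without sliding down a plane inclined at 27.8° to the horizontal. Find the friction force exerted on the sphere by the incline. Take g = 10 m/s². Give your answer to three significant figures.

The moment of inertia is (2/3)MR², giving k ≡ I/(MR²) = 2/3.
Along the incline Mg sinθ − f = Ma, and torque about the center fR = Iα = kMR²(a/R) gives f = kMa.
Combining, a = g sinθ/(1+k) and f = kMa = kMg sinθ/(1+k).
f = (2/3) × 6.98 × 10 × sin27.8° / 1.667 ≈ 13.0 N.

f ≈ 13.0 N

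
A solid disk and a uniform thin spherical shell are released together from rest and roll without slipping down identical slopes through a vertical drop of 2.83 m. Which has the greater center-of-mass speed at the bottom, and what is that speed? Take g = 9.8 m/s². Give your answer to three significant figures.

For rolling without slipping, Mgh = ½(1+k)Mv² where k = I/(MR²), so v = √(2gh/(1+k)).
Solid disk: k = 0.5, giving v = √(2×9.8×2.83/1.5) = 6.081 m/s.
Uniform thin spherical shell: k = 2/3, giving v = √(2×9.8×2.83/1.667) = 5.769 m/s.
The smaller k wins: the solid disk, at ≈ 6.08 m/s.

the solid disk, at v ≈ 6.08 m/s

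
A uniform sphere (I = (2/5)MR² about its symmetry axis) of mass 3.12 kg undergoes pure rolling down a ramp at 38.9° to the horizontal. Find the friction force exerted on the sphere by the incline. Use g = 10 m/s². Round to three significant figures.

f ≈ 5.60 N

Here I = (2/5)MR², so the shape factor k = I/(MR²) = 0.4.
Newton's second law down the slope: Mg sinθ − f = Ma. The torque equation fR = Iα (with α = a/R) gives f = kMa.
Combining, a = g sinθ/(1+k) and f = kMa = kMg sinθ/(1+k).
f = 0.4 × 3.12 × 10 × sin38.9° / 1.4 ≈ 5.60 N.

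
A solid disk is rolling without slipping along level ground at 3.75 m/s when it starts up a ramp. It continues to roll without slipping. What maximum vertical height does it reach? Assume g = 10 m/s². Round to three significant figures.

h ≈ 1.05 m

For this body I = (1/2)MR², i.e. k = I/(MR²) = 0.5.
The rolling condition ω = v/R makes the rotational term ½I(v/R)² = ½kMv², so KE_total = ½(1+k)Mv² = (3/4)Mv².
All of this converts to potential energy at the highest point: (3/4)Mv₀² = Mgh.
Thus h = (1+k)v₀²/(2g) = 1.5 × 3.75² / (2 × 10) ≈ 1.05 m.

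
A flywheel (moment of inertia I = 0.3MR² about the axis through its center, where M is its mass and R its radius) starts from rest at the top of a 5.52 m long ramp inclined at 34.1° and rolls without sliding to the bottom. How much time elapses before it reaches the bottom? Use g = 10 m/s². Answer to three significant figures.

t ≈ 1.60 s

Here I = 0.3MR², so the shape factor k = I/(MR²) = 0.3.
Newton's second law down the slope: Mg sinθ − f = Ma. The torque equation fR = Iα (with α = a/R) gives f = kMa.
Hence a = g sinθ/(1+k) = 10×sin34.1°/1.3 = 4.313 m/s².
Starting from rest, L = ½at², so t = √(2L/a) = √(2×5.52/4.313) ≈ 1.60 s.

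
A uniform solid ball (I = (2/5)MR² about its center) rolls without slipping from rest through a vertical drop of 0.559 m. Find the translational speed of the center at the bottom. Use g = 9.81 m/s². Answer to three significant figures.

Here I = (2/5)MR², so the shape factor k = I/(MR²) = 0.4.
Pure rolling means v = ωR; then KE = ½Mv² + ½I(v/R)² = ½(1+k)Mv² = (7/10)Mv².
Setting Mgh = (7/10)Mv² gives v = √(2gh/(1+k)) = √(2·9.81·0.559/1.4) ≈ 2.80 m/s.

v ≈ 2.80 m/s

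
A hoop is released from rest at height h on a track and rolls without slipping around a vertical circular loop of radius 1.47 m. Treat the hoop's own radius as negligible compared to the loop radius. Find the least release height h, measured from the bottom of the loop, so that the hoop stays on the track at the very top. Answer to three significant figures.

The moment of inertia is MR², giving k ≡ I/(MR²) = 1.
At the top, contact is just lost when gravity alone supplies the centripetal force: Mg = Mv_top²/r, i.e. v_top² = gr.
With ω = v/R, the kinetic energy at speed v is ½(1+k)Mv² = Mv².
Energy conservation from release (height h) to the top (height 2r): Mgh = Mg(2r) + M·gr.
Thus h_min = 2r + (1+k)r/2 = r(2 + 2/2) = 1.47 × 3 ≈ 4.41 m.

h_min ≈ 4.41 m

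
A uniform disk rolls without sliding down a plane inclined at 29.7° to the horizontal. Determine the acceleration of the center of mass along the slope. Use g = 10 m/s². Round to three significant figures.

a ≈ 3.30 m/s²

The moment of inertia is (1/2)MR², giving k ≡ I/(MR²) = 0.5.
Along the incline Mg sinθ − f = Ma, and torque about the center fR = Iα = kMR²(a/R) gives f = kMa.
Eliminating f: Mg sinθ = (1+k)Ma, so a = g sinθ/(1+k) = 10 × sin29.7° / 1.5 ≈ 3.30 m/s².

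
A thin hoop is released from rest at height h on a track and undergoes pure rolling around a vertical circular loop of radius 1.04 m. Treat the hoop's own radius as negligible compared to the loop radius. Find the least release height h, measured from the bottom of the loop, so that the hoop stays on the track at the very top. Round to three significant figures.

Here I = MR², so the shape factor k = I/(MR²) = 1.
At the top, contact is just lost when gravity alone supplies the centripetal force: Mg = Mv_top²/r, i.e. v_top² = gr.
With ω = v/R, the kinetic energy at speed v is ½(1+k)Mv² = Mv².
Energy conservation from release (height h) to the top (height 2r): Mgh = Mg(2r) + M·gr.
Thus h_min = 2r + (1+k)r/2 = r(2 + 2/2) = 1.04 × 3 ≈ 3.12 m.

h_min ≈ 3.12 m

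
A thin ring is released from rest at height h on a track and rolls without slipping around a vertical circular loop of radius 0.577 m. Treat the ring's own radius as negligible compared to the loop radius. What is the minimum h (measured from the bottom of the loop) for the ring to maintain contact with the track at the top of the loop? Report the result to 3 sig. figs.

For this body I = MR², i.e. k = I/(MR²) = 1.
At the top of the loop, the minimum-contact condition is Mg = Mv_top²/r, so v_top² = gr.
With ω = v/R, the kinetic energy at speed v is ½(1+k)Mv² = Mv².
Energy conservation from release (height h) to the top (height 2r): Mgh = Mg(2r) + M·gr.
Thus h_min = 2r + (1+k)r/2 = r(2 + 2/2) = 0.577 × 3 ≈ 1.73 m.

h_min ≈ 1.73 m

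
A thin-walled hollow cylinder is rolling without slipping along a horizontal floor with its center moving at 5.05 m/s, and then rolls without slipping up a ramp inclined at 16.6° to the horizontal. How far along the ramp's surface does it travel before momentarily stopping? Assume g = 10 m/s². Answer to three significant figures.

d ≈ 8.93 m

With I = MR², the ratio k = I/(MR²) is 1.
Rolling without slipping gives ω = v/R, so the total kinetic energy is ½Mv² + ½Iω² = ½(1+k)Mv² = Mv².
Setting this equal to Mgh gives the vertical rise h = (1+k)v₀²/(2g) = 2×5.05²/(2×10) = 2.55 m.
Along the incline, d = h/sinθ = 2.55/sin16.6° ≈ 8.93 m.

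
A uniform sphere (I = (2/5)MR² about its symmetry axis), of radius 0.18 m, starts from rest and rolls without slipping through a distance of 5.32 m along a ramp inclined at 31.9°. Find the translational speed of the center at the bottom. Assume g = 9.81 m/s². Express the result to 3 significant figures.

v ≈ 6.28 m/s

With I = (2/5)MR², the ratio k = I/(MR²) is 0.4.
Since it rolls without slipping, ω = v/R and KE = ½Mv² + ½Iω² = ½(1+k)Mv² = (7/10)Mv².
The vertical drop is h = L sinθ = 5.32 × sin31.9° = 2.811 m.
Setting Mgh = (7/10)Mv² gives v = √(2gh/(1+k)) = √(2·9.81·2.811/1.4) ≈ 6.28 m/s.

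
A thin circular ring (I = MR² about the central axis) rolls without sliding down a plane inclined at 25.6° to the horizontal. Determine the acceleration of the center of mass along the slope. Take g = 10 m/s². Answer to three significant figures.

With I = MR², the ratio k = I/(MR²) is 1.
Newton's second law down the slope: Mg sinθ − f = Ma. The torque equation fR = Iα (with α = a/R) gives f = kMa.
Eliminating f: Mg sinθ = (1+k)Ma, so a = g sinθ/(1+k) = 10 × sin25.6° / 2 ≈ 2.16 m/s².

a ≈ 2.16 m/s²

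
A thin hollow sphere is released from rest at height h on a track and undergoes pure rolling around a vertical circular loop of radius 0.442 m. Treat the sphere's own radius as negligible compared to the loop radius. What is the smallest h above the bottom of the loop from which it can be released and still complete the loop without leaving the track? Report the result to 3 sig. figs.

With I = (2/3)MR², the ratio k = I/(MR²) is 2/3.
At the top of the loop, the minimum-contact condition is Mg = Mv_top²/r, so v_top² = gr.
With ω = v/R, the kinetic energy at speed v is ½(1+k)Mv² = (5/6)Mv².
Energy conservation from release (height h) to the top (height 2r): Mgh = Mg(2r) + (5/6)M·gr.
Thus h_min = 2r + (1+k)r/2 = r(2 + 1.667/2) = 0.442 × 2.833 ≈ 1.25 m.

h_min ≈ 1.25 m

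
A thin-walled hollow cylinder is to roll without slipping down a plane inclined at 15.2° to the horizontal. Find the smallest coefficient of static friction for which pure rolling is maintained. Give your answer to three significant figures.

With I = MR², the ratio k = I/(MR²) is 1.
Newton's second law down the slope: Mg sinθ − f = Ma. The torque equation fR = Iα (with α = a/R) gives f = kMa.
These give a = g sinθ/(1+k) and the required friction f = kMg sinθ/(1+k).
With N = Mg cosθ, the no-slip condition f ≤ μN gives μ_min = f/N = k tanθ/(1+k).
μ_min = 1 × tan15.2° / 2 ≈ 0.136.

μ_min ≈ 0.136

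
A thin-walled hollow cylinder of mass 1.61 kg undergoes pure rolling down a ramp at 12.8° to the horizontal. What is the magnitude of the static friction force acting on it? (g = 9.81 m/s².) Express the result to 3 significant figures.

With I = MR², the ratio k = I/(MR²) is 1.
Along the incline Mg sinθ − f = Ma, and torque about the center fR = Iα = kMR²(a/R) gives f = kMa.
Combining, a = g sinθ/(1+k) and f = kMa = kMg sinθ/(1+k).
f = 1 × 1.61 × 9.81 × sin12.8° / 2 ≈ 1.75 N.

f ≈ 1.75 N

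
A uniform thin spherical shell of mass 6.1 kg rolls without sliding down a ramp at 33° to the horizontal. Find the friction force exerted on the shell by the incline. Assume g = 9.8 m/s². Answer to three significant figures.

f ≈ 13.0 N

Here I = (2/3)MR², so the shape factor k = I/(MR²) = 2/3.
Translational: Mg sinθ − f = Ma. Rotational about the CM: fR = Iα = kMRa, so f = kMa.
Combining, a = g sinθ/(1+k) and f = kMa = kMg sinθ/(1+k).
f = (2/3) × 6.1 × 9.8 × sin33° / 1.667 ≈ 13.0 N.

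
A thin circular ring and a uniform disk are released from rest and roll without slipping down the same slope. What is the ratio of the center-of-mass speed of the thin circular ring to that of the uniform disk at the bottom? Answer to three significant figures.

v_ratio ≈ 0.866

Each satisfies Mgh = ½(1+k)Mv² with k = I/(MR²), so v ∝ 1/√(1+k).
For the thin circular ring k = 1; for the uniform disk k = 0.5.
v₁/v₂ = √((1+k₂)/(1+k₁)) = √(1.5/2) ≈ 0.866.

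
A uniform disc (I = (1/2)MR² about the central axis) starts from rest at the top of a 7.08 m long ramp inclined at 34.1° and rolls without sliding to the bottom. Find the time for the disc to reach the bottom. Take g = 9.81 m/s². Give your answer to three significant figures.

Here I = (1/2)MR², so the shape factor k = I/(MR²) = 0.5.
Translational: Mg sinθ − f = Ma. Rotational about the CM: fR = Iα = kMRa, so f = kMa.
Hence a = g sinθ/(1+k) = 9.81×sin34.1°/1.5 = 3.667 m/s².
With constant a from rest, t = √(2L/a) = √(2·7.08/3.667) ≈ 1.97 s.

t ≈ 1.97 s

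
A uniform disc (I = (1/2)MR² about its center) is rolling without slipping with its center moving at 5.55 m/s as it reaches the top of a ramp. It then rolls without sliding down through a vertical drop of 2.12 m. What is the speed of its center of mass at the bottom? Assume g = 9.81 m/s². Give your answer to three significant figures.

The moment of inertia is (1/2)MR², giving k ≡ I/(MR²) = 0.5.
Pure rolling means v = ωR; then KE = ½Mv² + ½I(v/R)² = ½(1+k)Mv² = (3/4)Mv².
Energy conservation: (3/4)Mv₀² + Mgh = (3/4)Mv², so v² = v₀² + 2gh/(1+k).
v = √(5.55² + 2×9.81×2.12/1.5) = √58.53 ≈ 7.65 m/s.

v ≈ 7.65 m/s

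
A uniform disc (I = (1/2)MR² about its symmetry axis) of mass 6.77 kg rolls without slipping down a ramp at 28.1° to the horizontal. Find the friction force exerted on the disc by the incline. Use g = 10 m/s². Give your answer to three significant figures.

For this body I = (1/2)MR², i.e. k = I/(MR²) = 0.5.
Newton's second law down the slope: Mg sinθ − f = Ma. The torque equation fR = Iα (with α = a/R) gives f = kMa.
Combining, a = g sinθ/(1+k) and f = kMa = kMg sinθ/(1+k).
f = 0.5 × 6.77 × 10 × sin28.1° / 1.5 ≈ 10.6 N.

f ≈ 10.6 N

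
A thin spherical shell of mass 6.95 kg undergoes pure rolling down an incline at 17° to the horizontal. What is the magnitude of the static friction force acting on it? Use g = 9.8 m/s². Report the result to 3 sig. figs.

With I = (2/3)MR², the ratio k = I/(MR²) is 2/3.
Along the incline Mg sinθ − f = Ma, and torque about the center fR = Iα = kMR²(a/R) gives f = kMa.
Combining, a = g sinθ/(1+k) and f = kMa = kMg sinθ/(1+k).
f = (2/3) × 6.95 × 9.8 × sin17° / 1.667 ≈ 7.97 N.

f ≈ 7.97 N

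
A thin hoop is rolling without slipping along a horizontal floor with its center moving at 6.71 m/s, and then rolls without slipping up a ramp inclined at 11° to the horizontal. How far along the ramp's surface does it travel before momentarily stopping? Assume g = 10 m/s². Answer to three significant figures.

Here I = MR², so the shape factor k = I/(MR²) = 1.
Since it rolls without slipping, ω = v/R and KE = ½Mv² + ½Iω² = ½(1+k)Mv² = Mv².
Setting this equal to Mgh gives the vertical rise h = (1+k)v₀²/(2g) = 2×6.71²/(2×10) = 4.502 m.
Along the incline, d = h/sinθ = 4.502/sin11° ≈ 23.6 m.

d ≈ 23.6 m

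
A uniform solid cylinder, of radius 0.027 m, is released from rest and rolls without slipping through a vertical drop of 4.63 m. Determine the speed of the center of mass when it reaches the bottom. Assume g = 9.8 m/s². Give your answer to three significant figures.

For this body I = (1/2)MR², i.e. k = I/(MR²) = 0.5.
Since it rolls without slipping, ω = v/R and KE = ½Mv² + ½Iω² = ½(1+k)Mv² = (3/4)Mv².
Setting Mgh = (3/4)Mv² gives v = √(2gh/(1+k)) = √(2·9.8·4.63/1.5) ≈ 7.78 m/s.

v ≈ 7.78 m/s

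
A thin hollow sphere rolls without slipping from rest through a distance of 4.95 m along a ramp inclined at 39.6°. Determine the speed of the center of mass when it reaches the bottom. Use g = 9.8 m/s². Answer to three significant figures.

With I = (2/3)MR², the ratio k = I/(MR²) is 2/3.
The rolling condition ω = v/R makes the rotational term ½I(v/R)² = ½kMv², so KE_total = ½(1+k)Mv² = (5/6)Mv².
The vertical drop is h = L sinθ = 4.95 × sin39.6° = 3.155 m.
Setting Mgh = (5/6)Mv² gives v = √(2gh/(1+k)) = √(2·9.8·3.155/1.667) ≈ 6.09 m/s.

v ≈ 6.09 m/s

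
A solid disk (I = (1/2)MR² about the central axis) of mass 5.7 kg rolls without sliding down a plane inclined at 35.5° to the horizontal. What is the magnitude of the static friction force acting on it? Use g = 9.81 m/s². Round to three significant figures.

With I = (1/2)MR², the ratio k = I/(MR²) is 0.5.
Translational: Mg sinθ − f = Ma. Rotational about the CM: fR = Iα = kMRa, so f = kMa.
Combining, a = g sinθ/(1+k) and f = kMa = kMg sinθ/(1+k).
f = 0.5 × 5.7 × 9.81 × sin35.5° / 1.5 ≈ 10.8 N.

f ≈ 10.8 N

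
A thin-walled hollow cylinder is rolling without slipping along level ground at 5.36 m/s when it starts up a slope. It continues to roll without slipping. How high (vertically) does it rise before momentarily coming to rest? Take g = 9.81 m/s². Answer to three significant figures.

h ≈ 2.93 m

Here I = MR², so the shape factor k = I/(MR²) = 1.
Pure rolling means v = ωR; then KE = ½Mv² + ½I(v/R)² = ½(1+k)Mv² = Mv².
All of this converts to potential energy at the highest point: Mv₀² = Mgh.
Thus h = (1+k)v₀²/(2g) = 2 × 5.36² / (2 × 9.81) ≈ 2.93 m.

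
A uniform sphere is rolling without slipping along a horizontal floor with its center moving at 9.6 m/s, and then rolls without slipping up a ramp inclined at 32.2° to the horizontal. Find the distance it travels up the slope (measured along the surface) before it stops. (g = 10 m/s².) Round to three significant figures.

With I = (2/5)MR², the ratio k = I/(MR²) is 0.4.
Pure rolling means v = ωR; then KE = ½Mv² + ½I(v/R)² = ½(1+k)Mv² = (7/10)Mv².
Setting this equal to Mgh gives the vertical rise h = (1+k)v₀²/(2g) = 1.4×9.6²/(2×10) = 6.451 m.
Along the incline, d = h/sinθ = 6.451/sin32.2° ≈ 12.1 m.

d ≈ 12.1 m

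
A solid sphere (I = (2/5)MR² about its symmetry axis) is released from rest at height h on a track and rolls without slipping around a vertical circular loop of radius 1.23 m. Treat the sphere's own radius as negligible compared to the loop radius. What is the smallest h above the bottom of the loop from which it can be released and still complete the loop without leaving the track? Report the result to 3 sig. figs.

h_min ≈ 3.32 m

Here I = (2/5)MR², so the shape factor k = I/(MR²) = 0.4.
At the top of the loop, the minimum-contact condition is Mg = Mv_top²/r, so v_top² = gr.
With ω = v/R, the kinetic energy at speed v is ½(1+k)Mv² = (7/10)Mv².
Energy conservation from release (height h) to the top (height 2r): Mgh = Mg(2r) + (7/10)M·gr.
Thus h_min = 2r + (1+k)r/2 = r(2 + 1.4/2) = 1.23 × 2.7 ≈ 3.32 m.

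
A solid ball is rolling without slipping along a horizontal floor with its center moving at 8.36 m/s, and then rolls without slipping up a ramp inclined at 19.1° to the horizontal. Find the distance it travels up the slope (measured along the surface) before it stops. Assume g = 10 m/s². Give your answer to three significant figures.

With I = (2/5)MR², the ratio k = I/(MR²) is 0.4.
Rolling without slipping gives ω = v/R, so the total kinetic energy is ½Mv² + ½Iω² = ½(1+k)Mv² = (7/10)Mv².
Setting this equal to Mgh gives the vertical rise h = (1+k)v₀²/(2g) = 1.4×8.36²/(2×10) = 4.892 m.
Along the incline, d = h/sinθ = 4.892/sin19.1° ≈ 15.0 m.

d ≈ 15.0 m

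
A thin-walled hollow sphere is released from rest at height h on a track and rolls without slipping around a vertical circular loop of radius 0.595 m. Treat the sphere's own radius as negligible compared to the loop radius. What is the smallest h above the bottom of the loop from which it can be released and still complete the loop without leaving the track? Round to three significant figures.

Here I = (2/3)MR², so the shape factor k = I/(MR²) = 2/3.
At the top of the loop, the minimum-contact condition is Mg = Mv_top²/r, so v_top² = gr.
With ω = v/R, the kinetic energy at speed v is ½(1+k)Mv² = (5/6)Mv².
Energy conservation from release (height h) to the top (height 2r): Mgh = Mg(2r) + (5/6)M·gr.
Thus h_min = 2r + (1+k)r/2 = r(2 + 1.667/2) = 0.595 × 2.833 ≈ 1.69 m.

h_min ≈ 1.69 m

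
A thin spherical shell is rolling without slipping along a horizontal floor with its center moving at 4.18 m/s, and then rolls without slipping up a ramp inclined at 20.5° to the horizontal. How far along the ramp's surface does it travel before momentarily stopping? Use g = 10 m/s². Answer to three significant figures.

d ≈ 4.16 m

Here I = (2/3)MR², so the shape factor k = I/(MR²) = 2/3.
Rolling without slipping gives ω = v/R, so the total kinetic energy is ½Mv² + ½Iω² = ½(1+k)Mv² = (5/6)Mv².
Setting this equal to Mgh gives the vertical rise h = (1+k)v₀²/(2g) = 1.667×4.18²/(2×10) = 1.456 m.
Along the incline, d = h/sinθ = 1.456/sin20.5° ≈ 4.16 m.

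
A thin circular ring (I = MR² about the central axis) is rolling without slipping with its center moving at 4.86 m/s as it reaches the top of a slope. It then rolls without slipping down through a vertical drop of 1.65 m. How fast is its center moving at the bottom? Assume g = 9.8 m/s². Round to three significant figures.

With I = MR², the ratio k = I/(MR²) is 1.
The rolling condition ω = v/R makes the rotational term ½I(v/R)² = ½kMv², so KE_total = ½(1+k)Mv² = Mv².
Energy conservation: Mv₀² + Mgh = Mv², so v² = v₀² + 2gh/(1+k).
v = √(4.86² + 2×9.8×1.65/2) = √39.79 ≈ 6.31 m/s.

v ≈ 6.31 m/s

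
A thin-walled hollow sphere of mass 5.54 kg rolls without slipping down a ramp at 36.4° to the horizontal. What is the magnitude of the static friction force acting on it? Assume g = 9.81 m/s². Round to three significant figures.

f ≈ 12.9 N

The moment of inertia is (2/3)MR², giving k ≡ I/(MR²) = 2/3.
Newton's second law down the slope: Mg sinθ − f = Ma. The torque equation fR = Iα (with α = a/R) gives f = kMa.
Combining, a = g sinθ/(1+k) and f = kMa = kMg sinθ/(1+k).
f = (2/3) × 5.54 × 9.81 × sin36.4° / 1.667 ≈ 12.9 N.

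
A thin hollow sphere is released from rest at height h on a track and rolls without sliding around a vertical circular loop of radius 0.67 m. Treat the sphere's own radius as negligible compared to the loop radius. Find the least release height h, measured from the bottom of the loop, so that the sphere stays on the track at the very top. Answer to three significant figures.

With I = (2/3)MR², the ratio k = I/(MR²) is 2/3.
At the top of the loop, the minimum-contact condition is Mg = Mv_top²/r, so v_top² = gr.
With ω = v/R, the kinetic energy at speed v is ½(1+k)Mv² = (5/6)Mv².
Energy conservation from release (height h) to the top (height 2r): Mgh = Mg(2r) + (5/6)M·gr.
Thus h_min = 2r + (1+k)r/2 = r(2 + 1.667/2) = 0.67 × 2.833 ≈ 1.90 m.

h_min ≈ 1.90 m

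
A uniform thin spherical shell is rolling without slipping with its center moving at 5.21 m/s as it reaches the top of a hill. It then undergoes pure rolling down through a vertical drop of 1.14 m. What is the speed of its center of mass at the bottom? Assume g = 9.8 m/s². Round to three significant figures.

v ≈ 6.37 m/s

Here I = (2/3)MR², so the shape factor k = I/(MR²) = 2/3.
Pure rolling means v = ωR; then KE = ½Mv² + ½I(v/R)² = ½(1+k)Mv² = (5/6)Mv².
Energy conservation: (5/6)Mv₀² + Mgh = (5/6)Mv², so v² = v₀² + 2gh/(1+k).
v = √(5.21² + 2×9.8×1.14/1.667) = √40.55 ≈ 6.37 m/s.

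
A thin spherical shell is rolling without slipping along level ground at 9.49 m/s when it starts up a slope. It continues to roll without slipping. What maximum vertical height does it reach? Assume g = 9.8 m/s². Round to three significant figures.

h ≈ 7.66 m

For this body I = (2/3)MR², i.e. k = I/(MR²) = 2/3.
Since it rolls without slipping, ω = v/R and KE = ½Mv² + ½Iω² = ½(1+k)Mv² = (5/6)Mv².
At the top the kinetic energy is zero, so (5/6)Mv₀² = Mgh.
Thus h = (1+k)v₀²/(2g) = 1.667 × 9.49² / (2 × 9.8) ≈ 7.66 m.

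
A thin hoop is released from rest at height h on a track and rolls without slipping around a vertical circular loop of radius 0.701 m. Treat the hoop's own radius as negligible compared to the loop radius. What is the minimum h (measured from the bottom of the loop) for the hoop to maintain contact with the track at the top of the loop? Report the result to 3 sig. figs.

Here I = MR², so the shape factor k = I/(MR²) = 1.
At the top, contact is just lost when gravity alone supplies the centripetal force: Mg = Mv_top²/r, i.e. v_top² = gr.
With ω = v/R, the kinetic energy at speed v is ½(1+k)Mv² = Mv².
Energy conservation from release (height h) to the top (height 2r): Mgh = Mg(2r) + M·gr.
Thus h_min = 2r + (1+k)r/2 = r(2 + 2/2) = 0.701 × 3 ≈ 2.10 m.

h_min ≈ 2.10 m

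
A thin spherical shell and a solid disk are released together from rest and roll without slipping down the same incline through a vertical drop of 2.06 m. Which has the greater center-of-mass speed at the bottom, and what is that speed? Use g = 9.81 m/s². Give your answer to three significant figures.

the solid disk, at v ≈ 5.19 m/s

For rolling without slipping, Mgh = ½(1+k)Mv² where k = I/(MR²), so v = √(2gh/(1+k)).
Thin spherical shell: k = 2/3, giving v = √(2×9.81×2.06/1.667) = 4.924 m/s.
Solid disk: k = 0.5, giving v = √(2×9.81×2.06/1.5) = 5.191 m/s.
The smaller k wins: the solid disk, at ≈ 5.19 m/s.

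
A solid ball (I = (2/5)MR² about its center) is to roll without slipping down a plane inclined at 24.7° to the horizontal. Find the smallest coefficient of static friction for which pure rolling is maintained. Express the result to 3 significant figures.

μ_min ≈ 0.131

With I = (2/5)MR², the ratio k = I/(MR²) is 0.4.
Newton's second law down the slope: Mg sinθ − f = Ma. The torque equation fR = Iα (with α = a/R) gives f = kMa.
These give a = g sinθ/(1+k) and the required friction f = kMg sinθ/(1+k).
The normal force is N = Mg cosθ, so μ_min = f/N = k tanθ/(1+k).
μ_min = 0.4 × tan24.7° / 1.4 ≈ 0.131.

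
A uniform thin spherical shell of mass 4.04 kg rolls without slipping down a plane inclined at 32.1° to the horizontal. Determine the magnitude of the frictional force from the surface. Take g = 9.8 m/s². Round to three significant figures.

With I = (2/3)MR², the ratio k = I/(MR²) is 2/3.
Along the incline Mg sinθ − f = Ma, and torque about the center fR = Iα = kMR²(a/R) gives f = kMa.
Combining, a = g sinθ/(1+k) and f = kMa = kMg sinθ/(1+k).
f = (2/3) × 4.04 × 9.8 × sin32.1° / 1.667 ≈ 8.42 N.

f ≈ 8.42 N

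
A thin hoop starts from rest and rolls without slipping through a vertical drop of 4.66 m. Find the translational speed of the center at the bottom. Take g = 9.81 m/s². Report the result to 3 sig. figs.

v ≈ 6.76 m/s

The moment of inertia is MR², giving k ≡ I/(MR²) = 1.
The rolling condition ω = v/R makes the rotational term ½I(v/R)² = ½kMv², so KE_total = ½(1+k)Mv² = Mv².
Energy conservation: Mgh = Mv², so v = √(2gh/(1+k)) = √(2 × 9.81 × 4.66 / 2) ≈ 6.76 m/s.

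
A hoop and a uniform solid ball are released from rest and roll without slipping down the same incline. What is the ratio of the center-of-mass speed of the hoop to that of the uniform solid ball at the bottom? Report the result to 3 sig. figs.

Each satisfies Mgh = ½(1+k)Mv² with k = I/(MR²), so v ∝ 1/√(1+k).
For the hoop k = 1; for the uniform solid ball k = 0.4.
v₁/v₂ = √((1+k₂)/(1+k₁)) = √(1.4/2) ≈ 0.837.

v_ratio ≈ 0.837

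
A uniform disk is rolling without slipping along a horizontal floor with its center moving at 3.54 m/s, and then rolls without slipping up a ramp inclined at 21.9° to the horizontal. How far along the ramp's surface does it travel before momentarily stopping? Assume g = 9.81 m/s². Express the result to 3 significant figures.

d ≈ 2.57 m

The moment of inertia is (1/2)MR², giving k ≡ I/(MR²) = 0.5.
The rolling condition ω = v/R makes the rotational term ½I(v/R)² = ½kMv², so KE_total = ½(1+k)Mv² = (3/4)Mv².
Setting this equal to Mgh gives the vertical rise h = (1+k)v₀²/(2g) = 1.5×3.54²/(2×9.81) = 0.9581 m.
Along the incline, d = h/sinθ = 0.9581/sin21.9° ≈ 2.57 m.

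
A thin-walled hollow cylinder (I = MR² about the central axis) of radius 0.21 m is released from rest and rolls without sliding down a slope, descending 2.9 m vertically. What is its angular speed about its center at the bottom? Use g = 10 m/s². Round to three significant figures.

With I = MR², the ratio k = I/(MR²) is 1.
Rolling without slipping gives ω = v/R, so the total kinetic energy is ½Mv² + ½Iω² = ½(1+k)Mv² = Mv².
Energy conservation Mgh = ½(1+k)Mv² gives v = √(2gh/(1+k)) = √(2 × 10 × 2.9 / 2) = 5.385 m/s.
The angular speed follows from ω = v/R = 5.385/0.21 ≈ 25.6 rad/s.

ω ≈ 25.6 rad/s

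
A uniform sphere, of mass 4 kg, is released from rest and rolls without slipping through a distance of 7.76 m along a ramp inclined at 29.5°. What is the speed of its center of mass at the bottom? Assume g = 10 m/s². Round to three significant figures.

v ≈ 7.39 m/s

The moment of inertia is (2/5)MR², giving k ≡ I/(MR²) = 0.4.
Since it rolls without slipping, ω = v/R and KE = ½Mv² + ½Iω² = ½(1+k)Mv² = (7/10)Mv².
The vertical drop is h = L sinθ = 7.76 × sin29.5° = 3.821 m.
Energy conservation: Mgh = (7/10)Mv², so v = √(2gh/(1+k)) = √(2 × 10 × 3.821 / 1.4) ≈ 7.39 m/s.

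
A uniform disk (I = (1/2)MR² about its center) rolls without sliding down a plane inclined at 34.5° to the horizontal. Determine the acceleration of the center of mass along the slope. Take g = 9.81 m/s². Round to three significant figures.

The moment of inertia is (1/2)MR², giving k ≡ I/(MR²) = 0.5.
Along the incline Mg sinθ − f = Ma, and torque about the center fR = Iα = kMR²(a/R) gives f = kMa.
Eliminating f: Mg sinθ = (1+k)Ma, so a = g sinθ/(1+k) = 9.81 × sin34.5° / 1.5 ≈ 3.70 m/s².

a ≈ 3.70 m/s²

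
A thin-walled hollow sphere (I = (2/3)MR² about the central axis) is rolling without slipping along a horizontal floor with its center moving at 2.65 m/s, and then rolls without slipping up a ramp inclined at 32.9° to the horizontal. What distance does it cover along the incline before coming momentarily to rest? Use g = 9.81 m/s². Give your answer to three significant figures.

For this body I = (2/3)MR², i.e. k = I/(MR²) = 2/3.
Pure rolling means v = ωR; then KE = ½Mv² + ½I(v/R)² = ½(1+k)Mv² = (5/6)Mv².
Setting this equal to Mgh gives the vertical rise h = (1+k)v₀²/(2g) = 1.667×2.65²/(2×9.81) = 0.5965 m.
Along the incline, d = h/sinθ = 0.5965/sin32.9° ≈ 1.10 m.

d ≈ 1.10 m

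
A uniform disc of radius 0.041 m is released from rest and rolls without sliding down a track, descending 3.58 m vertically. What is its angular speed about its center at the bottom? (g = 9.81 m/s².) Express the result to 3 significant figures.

With I = (1/2)MR², the ratio k = I/(MR²) is 0.5.
The rolling condition ω = v/R makes the rotational term ½I(v/R)² = ½kMv², so KE_total = ½(1+k)Mv² = (3/4)Mv².
Energy conservation Mgh = ½(1+k)Mv² gives v = √(2gh/(1+k)) = √(2 × 9.81 × 3.58 / 1.5) = 6.843 m/s.
Then ω = v/R = 6.843 / 0.041 ≈ 167 rad/s.

ω ≈ 167 rad/s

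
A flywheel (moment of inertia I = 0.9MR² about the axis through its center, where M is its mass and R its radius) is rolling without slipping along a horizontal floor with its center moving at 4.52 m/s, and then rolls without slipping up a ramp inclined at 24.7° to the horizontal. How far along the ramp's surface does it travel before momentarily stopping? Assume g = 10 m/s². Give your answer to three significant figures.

With I = 0.9MR², the ratio k = I/(MR²) is 0.9.
The rolling condition ω = v/R makes the rotational term ½I(v/R)² = ½kMv², so KE_total = ½(1+k)Mv² = (19/20)Mv².
Setting this equal to Mgh gives the vertical rise h = (1+k)v₀²/(2g) = 1.9×4.52²/(2×10) = 1.941 m.
The distance along the slope is d = h/sinθ = 1.941/sin24.7° ≈ 4.64 m.

d ≈ 4.64 m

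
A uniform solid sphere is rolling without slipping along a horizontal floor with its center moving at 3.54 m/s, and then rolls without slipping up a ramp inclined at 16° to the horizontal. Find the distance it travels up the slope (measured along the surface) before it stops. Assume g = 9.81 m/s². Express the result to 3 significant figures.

Here I = (2/5)MR², so the shape factor k = I/(MR²) = 0.4.
Since it rolls without slipping, ω = v/R and KE = ½Mv² + ½Iω² = ½(1+k)Mv² = (7/10)Mv².
Setting this equal to Mgh gives the vertical rise h = (1+k)v₀²/(2g) = 1.4×3.54²/(2×9.81) = 0.8942 m.
The distance along the slope is d = h/sinθ = 0.8942/sin16° ≈ 3.24 m.

d ≈ 3.24 m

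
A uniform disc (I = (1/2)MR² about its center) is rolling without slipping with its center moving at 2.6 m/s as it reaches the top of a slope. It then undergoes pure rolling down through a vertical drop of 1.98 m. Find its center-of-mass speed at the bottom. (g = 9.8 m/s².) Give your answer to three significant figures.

With I = (1/2)MR², the ratio k = I/(MR²) is 0.5.
The rolling condition ω = v/R makes the rotational term ½I(v/R)² = ½kMv², so KE_total = ½(1+k)Mv² = (3/4)Mv².
Energy conservation: (3/4)Mv₀² + Mgh = (3/4)Mv², so v² = v₀² + 2gh/(1+k).
v = √(2.6² + 2×9.8×1.98/1.5) = √32.63 ≈ 5.71 m/s.

v ≈ 5.71 m/s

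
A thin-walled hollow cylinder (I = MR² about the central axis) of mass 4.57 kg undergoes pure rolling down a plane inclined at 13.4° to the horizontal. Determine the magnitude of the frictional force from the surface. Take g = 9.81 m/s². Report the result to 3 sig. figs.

f ≈ 5.19 N

Here I = MR², so the shape factor k = I/(MR²) = 1.
Along the incline Mg sinθ − f = Ma, and torque about the center fR = Iα = kMR²(a/R) gives f = kMa.
Combining, a = g sinθ/(1+k) and f = kMa = kMg sinθ/(1+k).
f = 1 × 4.57 × 9.81 × sin13.4° / 2 ≈ 5.19 N.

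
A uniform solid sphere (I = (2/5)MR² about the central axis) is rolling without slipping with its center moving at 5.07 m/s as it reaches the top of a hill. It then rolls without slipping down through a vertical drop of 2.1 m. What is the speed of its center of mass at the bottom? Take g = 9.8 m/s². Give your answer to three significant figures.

v ≈ 7.42 m/s

For this body I = (2/5)MR², i.e. k = I/(MR²) = 0.4.
Pure rolling means v = ωR; then KE = ½Mv² + ½I(v/R)² = ½(1+k)Mv² = (7/10)Mv².
Energy conservation: (7/10)Mv₀² + Mgh = (7/10)Mv², so v² = v₀² + 2gh/(1+k).
v = √(5.07² + 2×9.8×2.1/1.4) = √55.1 ≈ 7.42 m/s.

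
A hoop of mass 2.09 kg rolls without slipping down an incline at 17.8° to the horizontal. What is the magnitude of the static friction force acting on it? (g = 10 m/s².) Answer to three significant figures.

The moment of inertia is MR², giving k ≡ I/(MR²) = 1.
Translational: Mg sinθ − f = Ma. Rotational about the CM: fR = Iα = kMRa, so f = kMa.
Combining, a = g sinθ/(1+k) and f = kMa = kMg sinθ/(1+k).
f = 1 × 2.09 × 10 × sin17.8° / 2 ≈ 3.19 N.

f ≈ 3.19 N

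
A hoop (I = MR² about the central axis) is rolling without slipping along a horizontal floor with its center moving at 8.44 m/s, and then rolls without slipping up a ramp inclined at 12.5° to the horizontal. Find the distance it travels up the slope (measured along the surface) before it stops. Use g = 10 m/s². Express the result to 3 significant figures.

d ≈ 32.9 m

For this body I = MR², i.e. k = I/(MR²) = 1.
Rolling without slipping gives ω = v/R, so the total kinetic energy is ½Mv² + ½Iω² = ½(1+k)Mv² = Mv².
Setting this equal to Mgh gives the vertical rise h = (1+k)v₀²/(2g) = 2×8.44²/(2×10) = 7.123 m.
The distance along the slope is d = h/sinθ = 7.123/sin12.5° ≈ 32.9 m.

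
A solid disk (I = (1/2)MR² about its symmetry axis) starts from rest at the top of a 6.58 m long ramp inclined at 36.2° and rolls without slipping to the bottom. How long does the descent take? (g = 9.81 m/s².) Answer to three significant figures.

The moment of inertia is (1/2)MR², giving k ≡ I/(MR²) = 0.5.
Along the incline Mg sinθ − f = Ma, and torque about the center fR = Iα = kMR²(a/R) gives f = kMa.
Hence a = g sinθ/(1+k) = 9.81×sin36.2°/1.5 = 3.863 m/s².
With constant a from rest, t = √(2L/a) = √(2·6.58/3.863) ≈ 1.85 s.

t ≈ 1.85 s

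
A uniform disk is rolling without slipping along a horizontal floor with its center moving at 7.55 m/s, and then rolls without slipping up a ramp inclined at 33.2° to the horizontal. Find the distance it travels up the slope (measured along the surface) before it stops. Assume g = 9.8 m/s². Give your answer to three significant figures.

With I = (1/2)MR², the ratio k = I/(MR²) is 0.5.
Rolling without slipping gives ω = v/R, so the total kinetic energy is ½Mv² + ½Iω² = ½(1+k)Mv² = (3/4)Mv².
Setting this equal to Mgh gives the vertical rise h = (1+k)v₀²/(2g) = 1.5×7.55²/(2×9.8) = 4.362 m.
The distance along the slope is d = h/sinθ = 4.362/sin33.2° ≈ 7.97 m.

d ≈ 7.97 m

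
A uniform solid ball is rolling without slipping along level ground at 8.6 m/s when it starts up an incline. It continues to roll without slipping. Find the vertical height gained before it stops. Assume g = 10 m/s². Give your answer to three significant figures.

The moment of inertia is (2/5)MR², giving k ≡ I/(MR²) = 0.4.
Since it rolls without slipping, ω = v/R and KE = ½Mv² + ½Iω² = ½(1+k)Mv² = (7/10)Mv².
At the top the kinetic energy is zero, so (7/10)Mv₀² = Mgh.
Thus h = (1+k)v₀²/(2g) = 1.4 × 8.6² / (2 × 10) ≈ 5.18 m.

h ≈ 5.18 m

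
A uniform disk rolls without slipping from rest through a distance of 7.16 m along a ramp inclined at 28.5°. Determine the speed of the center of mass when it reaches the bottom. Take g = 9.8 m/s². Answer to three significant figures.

v ≈ 6.68 m/s

The moment of inertia is (1/2)MR², giving k ≡ I/(MR²) = 0.5.
Pure rolling means v = ωR; then KE = ½Mv² + ½I(v/R)² = ½(1+k)Mv² = (3/4)Mv².
The vertical drop is h = L sinθ = 7.16 × sin28.5° = 3.416 m.
Setting Mgh = (3/4)Mv² gives v = √(2gh/(1+k)) = √(2·9.8·3.416/1.5) ≈ 6.68 m/s.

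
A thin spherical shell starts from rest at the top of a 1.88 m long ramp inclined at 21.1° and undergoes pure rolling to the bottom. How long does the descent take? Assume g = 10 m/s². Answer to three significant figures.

t ≈ 1.32 s

Here I = (2/3)MR², so the shape factor k = I/(MR²) = 2/3.
Translational: Mg sinθ − f = Ma. Rotational about the CM: fR = Iα = kMRa, so f = kMa.
Hence a = g sinθ/(1+k) = 10×sin21.1°/1.667 = 2.16 m/s².
Starting from rest, L = ½at², so t = √(2L/a) = √(2×1.88/2.16) ≈ 1.32 s.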